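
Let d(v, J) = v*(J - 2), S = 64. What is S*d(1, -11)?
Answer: -832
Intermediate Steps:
d(v, J) = v*(-2 + J)
S*d(1, -11) = 64*(1*(-2 - 11)) = 64*(1*(-13)) = 64*(-13) = -832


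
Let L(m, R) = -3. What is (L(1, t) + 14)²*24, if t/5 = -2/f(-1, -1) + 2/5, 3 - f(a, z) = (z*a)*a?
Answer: 2904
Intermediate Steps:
f(a, z) = 3 - z*a² (f(a, z) = 3 - z*a*a = 3 - a*z*a = 3 - z*a²)
t = -½ (t = 5*(-2/(3 - 1*(-1)*(-1)²) + 2/5) = 5*(-2/(3 - 1*(-1)*1) + 2*(⅕)) = 5*(-2/(3 + 1) + ⅖) = 5*(-2/4 + ⅖) = 5*(-2*¼ + ⅖) = 5*(-½ + ⅖) = 5*(-⅒) = -½ ≈ -0.50000)
(L(1, t) + 14)²*24 = (-3 + 14)²*24 = 11²*24 = 121*24 = 2904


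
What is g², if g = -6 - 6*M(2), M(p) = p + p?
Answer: 900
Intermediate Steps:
M(p) = 2*p
g = -30 (g = -6 - 12*2 = -6 - 6*4 = -6 - 24 = -30)
g² = (-30)² = 900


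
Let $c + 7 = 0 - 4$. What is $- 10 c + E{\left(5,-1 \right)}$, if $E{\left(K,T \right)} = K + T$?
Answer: $114$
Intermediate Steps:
$c = -11$ ($c = -7 + \left(0 - 4\right) = -7 - 4 = -11$)
$- 10 c + E{\left(5,-1 \right)} = \left(-10\right) \left(-11\right) + \left(5 - 1\right) = 110 + 4 = 114$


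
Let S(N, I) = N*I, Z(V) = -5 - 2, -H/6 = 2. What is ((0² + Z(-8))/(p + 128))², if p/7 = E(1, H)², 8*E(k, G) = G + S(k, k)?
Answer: 200704/81703521 ≈ 0.0024565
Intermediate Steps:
H = -12 (H = -6*2 = -12)
Z(V) = -7
S(N, I) = I*N
E(k, G) = G/8 + k²/8 (E(k, G) = (G + k*k)/8 = (G + k²)/8 = G/8 + k²/8)
p = 847/64 (p = 7*((⅛)*(-12) + (⅛)*1²)² = 7*(-3/2 + (⅛)*1)² = 7*(-3/2 + ⅛)² = 7*(-11/8)² = 7*(121/64) = 847/64 ≈ 13.234)
((0² + Z(-8))/(p + 128))² = ((0² - 7)/(847/64 + 128))² = ((0 - 7)/(9039/64))² = (-7*64/9039)² = (-448/9039)² = 200704/81703521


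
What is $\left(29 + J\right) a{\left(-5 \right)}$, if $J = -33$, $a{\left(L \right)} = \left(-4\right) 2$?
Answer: $32$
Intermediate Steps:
$a{\left(L \right)} = -8$
$\left(29 + J\right) a{\left(-5 \right)} = \left(29 - 33\right) \left(-8\right) = \left(-4\right) \left(-8\right) = 32$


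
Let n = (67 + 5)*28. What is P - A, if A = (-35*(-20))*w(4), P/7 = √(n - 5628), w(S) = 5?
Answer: -3500 + 14*I*√903 ≈ -3500.0 + 420.7*I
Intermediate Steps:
n = 2016 (n = 72*28 = 2016)
P = 14*I*√903 (P = 7*√(2016 - 5628) = 7*√(-3612) = 7*(2*I*√903) = 14*I*√903 ≈ 420.7*I)
A = 3500 (A = -35*(-20)*5 = 700*5 = 3500)
P - A = 14*I*√903 - 1*3500 = 14*I*√903 - 3500 = -3500 + 14*I*√903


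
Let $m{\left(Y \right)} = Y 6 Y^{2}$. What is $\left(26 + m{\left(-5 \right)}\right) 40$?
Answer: $-28960$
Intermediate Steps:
$m{\left(Y \right)} = 6 Y^{3}$ ($m{\left(Y \right)} = 6 Y Y^{2} = 6 Y^{3}$)
$\left(26 + m{\left(-5 \right)}\right) 40 = \left(26 + 6 \left(-5\right)^{3}\right) 40 = \left(26 + 6 \left(-125\right)\right) 40 = \left(26 - 750\right) 40 = \left(-724\right) 40 = -28960$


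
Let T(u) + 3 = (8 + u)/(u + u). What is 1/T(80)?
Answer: -20/49 ≈ -0.40816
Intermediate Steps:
T(u) = -3 + (8 + u)/(2*u) (T(u) = -3 + (8 + u)/(u + u) = -3 + (8 + u)/((2*u)) = -3 + (8 + u)*(1/(2*u)) = -3 + (8 + u)/(2*u))
1/T(80) = 1/(-5/2 + 4/80) = 1/(-5/2 + 4*(1/80)) = 1/(-5/2 + 1/20) = 1/(-49/20) = -20/49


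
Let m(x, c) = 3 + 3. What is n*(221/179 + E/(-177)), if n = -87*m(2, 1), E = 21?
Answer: -6152292/10561 ≈ -582.55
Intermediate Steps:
m(x, c) = 6
n = -522 (n = -87*6 = -522)
n*(221/179 + E/(-177)) = -522*(221/179 + 21/(-177)) = -522*(221*(1/179) + 21*(-1/177)) = -522*(221/179 - 7/59) = -522*11786/10561 = -6152292/10561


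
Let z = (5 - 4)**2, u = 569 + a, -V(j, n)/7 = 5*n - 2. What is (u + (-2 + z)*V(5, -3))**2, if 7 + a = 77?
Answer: 270400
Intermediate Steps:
V(j, n) = 14 - 35*n (V(j, n) = -7*(5*n - 2) = -7*(-2 + 5*n) = 14 - 35*n)
a = 70 (a = -7 + 77 = 70)
u = 639 (u = 569 + 70 = 639)
z = 1 (z = 1**2 = 1)
(u + (-2 + z)*V(5, -3))**2 = (639 + (-2 + 1)*(14 - 35*(-3)))**2 = (639 - (14 + 105))**2 = (639 - 1*119)**2 = (639 - 119)**2 = 520**2 = 270400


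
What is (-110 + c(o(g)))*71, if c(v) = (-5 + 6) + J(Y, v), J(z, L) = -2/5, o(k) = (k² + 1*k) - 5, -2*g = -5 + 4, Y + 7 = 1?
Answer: -38837/5 ≈ -7767.4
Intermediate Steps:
Y = -6 (Y = -7 + 1 = -6)
g = ½ (g = -(-5 + 4)/2 = -½*(-1) = ½ ≈ 0.50000)
o(k) = -5 + k + k² (o(k) = (k² + k) - 5 = (k + k²) - 5 = -5 + k + k²)
J(z, L) = -⅖ (J(z, L) = -2*⅕ = -⅖)
c(v) = ⅗ (c(v) = (-5 + 6) - ⅖ = 1 - ⅖ = ⅗)
(-110 + c(o(g)))*71 = (-110 + ⅗)*71 = -547/5*71 = -38837/5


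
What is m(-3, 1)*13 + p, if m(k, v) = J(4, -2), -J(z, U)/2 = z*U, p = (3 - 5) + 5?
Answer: 211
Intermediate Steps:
p = 3 (p = -2 + 5 = 3)
J(z, U) = -2*U*z (J(z, U) = -2*z*U = -2*U*z)
m(k, v) = 16 (m(k, v) = -2*(-2)*4 = 16)
m(-3, 1)*13 + p = 16*13 + 3 = 208 + 3 = 211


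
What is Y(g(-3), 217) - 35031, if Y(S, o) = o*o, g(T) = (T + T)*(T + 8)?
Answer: 12058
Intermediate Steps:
g(T) = 2*T*(8 + T) (g(T) = (2*T)*(8 + T) = 2*T*(8 + T))
Y(S, o) = o²
Y(g(-3), 217) - 35031 = 217² - 35031 = 47089 - 35031 = 12058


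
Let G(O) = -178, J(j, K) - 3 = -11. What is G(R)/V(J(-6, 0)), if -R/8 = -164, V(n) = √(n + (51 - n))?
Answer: -178*√51/51 ≈ -24.925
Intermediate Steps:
J(j, K) = -8 (J(j, K) = 3 - 11 = -8)
V(n) = √51
R = 1312 (R = -8*(-164) = 1312)
G(R)/V(J(-6, 0)) = -178*√51/51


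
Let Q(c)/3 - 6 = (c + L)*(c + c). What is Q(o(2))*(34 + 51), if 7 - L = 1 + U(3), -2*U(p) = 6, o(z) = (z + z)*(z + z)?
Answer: 205530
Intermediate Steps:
o(z) = 4*z**2 (o(z) = (2*z)*(2*z) = 4*z**2)
U(p) = -3 (U(p) = -1/2*6 = -3)
L = 9 (L = 7 - (1 - 3) = 7 - 1*(-2) = 7 + 2 = 9)
Q(c) = 18 + 6*c*(9 + c) (Q(c) = 18 + 3*((c + 9)*(c + c)) = 18 + 3*((9 + c)*(2*c)) = 18 + 3*(2*c*(9 + c)) = 18 + 6*c*(9 + c))
Q(o(2))*(34 + 51) = (18 + 6*(4*2**2)**2 + 54*(4*2**2))*(34 + 51) = (18 + 6*(4*4)**2 + 54*(4*4))*85 = (18 + 6*16**2 + 54*16)*85 = (18 + 6*256 + 864)*85 = (18 + 1536 + 864)*85 = 2418*85 = 205530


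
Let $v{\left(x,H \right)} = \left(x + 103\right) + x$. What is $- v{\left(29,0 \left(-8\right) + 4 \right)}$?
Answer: $-161$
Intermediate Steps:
$v{\left(x,H \right)} = 103 + 2 x$ ($v{\left(x,H \right)} = \left(103 + x\right) + x = 103 + 2 x$)
$- v{\left(29,0 \left(-8\right) + 4 \right)} = - (103 + 2 \cdot 29) = - (103 + 58) = \left(-1\right) 161 = -161$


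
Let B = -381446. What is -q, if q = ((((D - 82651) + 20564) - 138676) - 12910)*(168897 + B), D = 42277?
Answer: -36430048404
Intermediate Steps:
q = 36430048404 (q = ((((42277 - 82651) + 20564) - 138676) - 12910)*(168897 - 381446) = (((-40374 + 20564) - 138676) - 12910)*(-212549) = ((-19810 - 138676) - 12910)*(-212549) = (-158486 - 12910)*(-212549) = -171396*(-212549) = 36430048404)
-q = -1*36430048404 = -36430048404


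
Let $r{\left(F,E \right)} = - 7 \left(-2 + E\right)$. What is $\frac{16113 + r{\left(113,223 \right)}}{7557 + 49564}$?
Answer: $\frac{14566}{57121} \approx 0.255$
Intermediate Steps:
$r{\left(F,E \right)} = 14 - 7 E$
$\frac{16113 + r{\left(113,223 \right)}}{7557 + 49564} = \frac{16113 + \left(14 - 1561\right)}{7557 + 49564} = \frac{16113 + \left(14 - 1561\right)}{57121} = \left(16113 - 1547\right) \frac{1}{57121} = 14566 \cdot \frac{1}{57121} = \frac{14566}{57121}$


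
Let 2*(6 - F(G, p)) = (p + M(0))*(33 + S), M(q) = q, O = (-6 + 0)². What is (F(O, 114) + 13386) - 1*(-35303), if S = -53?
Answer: 49835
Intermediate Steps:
O = 36 (O = (-6)² = 36)
F(G, p) = 6 + 10*p (F(G, p) = 6 - (p + 0)*(33 - 53)/2 = 6 - p*(-20)/2 = 6 - (-10)*p = 6 + 10*p)
(F(O, 114) + 13386) - 1*(-35303) = ((6 + 10*114) + 13386) - 1*(-35303) = ((6 + 1140) + 13386) + 35303 = (1146 + 13386) + 35303 = 14532 + 35303 = 49835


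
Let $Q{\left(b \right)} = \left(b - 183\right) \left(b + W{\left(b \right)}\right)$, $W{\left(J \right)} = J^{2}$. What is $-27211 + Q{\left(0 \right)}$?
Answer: $-27211$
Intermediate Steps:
$Q{\left(b \right)} = \left(-183 + b\right) \left(b + b^{2}\right)$ ($Q{\left(b \right)} = \left(b - 183\right) \left(b + b^{2}\right) = \left(-183 + b\right) \left(b + b^{2}\right)$)
$-27211 + Q{\left(0 \right)} = -27211 + 0 \left(-183 + 0^{2} - 0\right) = -27211 + 0 \left(-183 + 0 + 0\right) = -27211 + 0 \left(-183\right) = -27211 + 0 = -27211$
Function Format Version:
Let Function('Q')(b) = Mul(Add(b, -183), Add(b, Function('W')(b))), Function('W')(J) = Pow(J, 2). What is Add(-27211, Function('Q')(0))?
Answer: -27211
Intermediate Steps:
Function('Q')(b) = Mul(Add(-183, b), Add(b, Pow(b, 2))) (Function('Q')(b) = Mul(Add(b, -183), Add(b, Pow(b, 2))) = Mul(Add(-183, b), Add(b, Pow(b, 2))))
Add(-27211, Function('Q')(0)) = Add(-27211, Mul(0, Add(-183, Pow(0, 2), Mul(-182, 0)))) = Add(-27211, Mul(0, Add(-183, 0, 0))) = Add(-27211, Mul(0, -183)) = Add(-27211, 0) = -27211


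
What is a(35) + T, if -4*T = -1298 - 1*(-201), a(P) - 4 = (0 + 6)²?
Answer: 1257/4 ≈ 314.25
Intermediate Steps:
a(P) = 40 (a(P) = 4 + (0 + 6)² = 4 + 6² = 4 + 36 = 40)
T = 1097/4 (T = -(-1298 - 1*(-201))/4 = -(-1298 + 201)/4 = -¼*(-1097) = 1097/4 ≈ 274.25)
a(35) + T = 40 + 1097/4 = 1257/4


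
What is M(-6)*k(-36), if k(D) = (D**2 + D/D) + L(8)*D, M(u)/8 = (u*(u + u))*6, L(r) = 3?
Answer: 4109184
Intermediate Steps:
M(u) = 96*u**2 (M(u) = 8*((u*(u + u))*6) = 8*((u*(2*u))*6) = 8*((2*u**2)*6) = 8*(12*u**2) = 96*u**2)
k(D) = 1 + D**2 + 3*D (k(D) = (D**2 + D/D) + 3*D = (D**2 + 1) + 3*D = (1 + D**2) + 3*D = 1 + D**2 + 3*D)
M(-6)*k(-36) = (96*(-6)**2)*(1 + (-36)**2 + 3*(-36)) = (96*36)*(1 + 1296 - 108) = 3456*1189 = 4109184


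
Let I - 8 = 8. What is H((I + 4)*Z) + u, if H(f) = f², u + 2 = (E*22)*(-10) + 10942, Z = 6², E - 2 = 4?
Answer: 528020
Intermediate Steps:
E = 6 (E = 2 + 4 = 6)
I = 16 (I = 8 + 8 = 16)
Z = 36
u = 9620 (u = -2 + ((6*22)*(-10) + 10942) = -2 + (132*(-10) + 10942) = -2 + (-1320 + 10942) = -2 + 9622 = 9620)
H((I + 4)*Z) + u = ((16 + 4)*36)² + 9620 = (20*36)² + 9620 = 720² + 9620 = 518400 + 9620 = 528020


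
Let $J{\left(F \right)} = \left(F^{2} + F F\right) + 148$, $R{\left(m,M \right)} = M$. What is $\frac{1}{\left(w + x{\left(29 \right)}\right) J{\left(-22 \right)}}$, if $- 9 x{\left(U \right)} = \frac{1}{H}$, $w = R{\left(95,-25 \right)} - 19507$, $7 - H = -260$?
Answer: $- \frac{267}{5819989228} \approx -4.5876 \cdot 10^{-8}$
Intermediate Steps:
$H = 267$ ($H = 7 - -260 = 7 + 260 = 267$)
$J{\left(F \right)} = 148 + 2 F^{2}$ ($J{\left(F \right)} = \left(F^{2} + F^{2}\right) + 148 = 2 F^{2} + 148 = 148 + 2 F^{2}$)
$w = -19532$ ($w = -25 - 19507 = -19532$)
$x{\left(U \right)} = - \frac{1}{2403}$ ($x{\left(U \right)} = - \frac{1}{9 \cdot 267} = \left(- \frac{1}{9}\right) \frac{1}{267} = - \frac{1}{2403}$)
$\frac{1}{\left(w + x{\left(29 \right)}\right) J{\left(-22 \right)}} = \frac{1}{\left(-19532 - \frac{1}{2403}\right) \left(148 + 2 \left(-22\right)^{2}\right)} = \frac{1}{\left(- \frac{46935397}{2403}\right) \left(148 + 2 \cdot 484\right)} = - \frac{2403}{46935397 \left(148 + 968\right)} = - \frac{2403}{46935397 \cdot 1116} = \left(- \frac{2403}{46935397}\right) \frac{1}{1116} = - \frac{267}{5819989228}$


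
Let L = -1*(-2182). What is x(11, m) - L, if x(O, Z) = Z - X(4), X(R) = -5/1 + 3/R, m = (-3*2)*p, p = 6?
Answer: -8855/4 ≈ -2213.8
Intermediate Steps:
m = -36 (m = -3*2*6 = -6*6 = -36)
L = 2182
X(R) = -5 + 3/R (X(R) = -5*1 + 3/R = -5 + 3/R)
x(O, Z) = 17/4 + Z (x(O, Z) = Z - (-5 + 3/4) = Z - (-5 + 3*(¼)) = Z - (-5 + ¾) = Z - 1*(-17/4) = Z + 17/4 = 17/4 + Z)
x(11, m) - L = (17/4 - 36) - 1*2182 = -127/4 - 2182 = -8855/4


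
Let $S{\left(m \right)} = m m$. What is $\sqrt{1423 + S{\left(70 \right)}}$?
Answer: $\sqrt{6323} \approx 79.517$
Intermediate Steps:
$S{\left(m \right)} = m^{2}$
$\sqrt{1423 + S{\left(70 \right)}} = \sqrt{1423 + 70^{2}} = \sqrt{1423 + 4900} = \sqrt{6323}$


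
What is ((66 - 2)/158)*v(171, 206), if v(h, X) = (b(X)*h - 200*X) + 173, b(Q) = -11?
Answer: -1373056/79 ≈ -17380.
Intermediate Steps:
v(h, X) = 173 - 200*X - 11*h (v(h, X) = (-11*h - 200*X) + 173 = (-200*X - 11*h) + 173 = 173 - 200*X - 11*h)
((66 - 2)/158)*v(171, 206) = ((66 - 2)/158)*(173 - 200*206 - 11*171) = (64*(1/158))*(173 - 41200 - 1881) = (32/79)*(-42908) = -1373056/79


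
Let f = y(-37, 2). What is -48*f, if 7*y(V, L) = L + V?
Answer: 240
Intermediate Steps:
y(V, L) = L/7 + V/7 (y(V, L) = (L + V)/7 = L/7 + V/7)
f = -5 (f = (⅐)*2 + (⅐)*(-37) = 2/7 - 37/7 = -5)
-48*f = -48*(-5) = 240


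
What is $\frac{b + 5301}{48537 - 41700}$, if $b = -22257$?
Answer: $- \frac{5652}{2279} \approx -2.48$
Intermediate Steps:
$\frac{b + 5301}{48537 - 41700} = \frac{-22257 + 5301}{48537 - 41700} = - \frac{16956}{6837} = \left(-16956\right) \frac{1}{6837} = - \frac{5652}{2279}$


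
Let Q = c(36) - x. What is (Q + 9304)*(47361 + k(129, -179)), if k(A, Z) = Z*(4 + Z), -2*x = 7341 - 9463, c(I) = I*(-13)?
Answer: 611783650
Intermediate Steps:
c(I) = -13*I
x = 1061 (x = -(7341 - 9463)/2 = -1/2*(-2122) = 1061)
Q = -1529 (Q = -13*36 - 1*1061 = -468 - 1061 = -1529)
(Q + 9304)*(47361 + k(129, -179)) = (-1529 + 9304)*(47361 - 179*(4 - 179)) = 7775*(47361 - 179*(-175)) = 7775*(47361 + 31325) = 7775*78686 = 611783650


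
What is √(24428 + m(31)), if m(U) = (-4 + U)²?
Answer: √25157 ≈ 158.61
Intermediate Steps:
√(24428 + m(31)) = √(24428 + (-4 + 31)²) = √(24428 + 27²) = √(24428 + 729) = √25157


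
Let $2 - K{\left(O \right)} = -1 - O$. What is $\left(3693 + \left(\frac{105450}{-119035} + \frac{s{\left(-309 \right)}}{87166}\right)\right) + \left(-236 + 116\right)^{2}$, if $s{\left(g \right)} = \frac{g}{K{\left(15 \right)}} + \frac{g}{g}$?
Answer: $\frac{11856015337783}{655313988} \approx 18092.0$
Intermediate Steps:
$K{\left(O \right)} = 3 + O$ ($K{\left(O \right)} = 2 - \left(-1 - O\right) = 2 + \left(1 + O\right) = 3 + O$)
$s{\left(g \right)} = 1 + \frac{g}{18}$ ($s{\left(g \right)} = \frac{g}{3 + 15} + \frac{g}{g} = \frac{g}{18} + 1 = 1 + \frac{g}{18}$)
$\left(3693 + \left(\frac{105450}{-119035} + \frac{s{\left(-309 \right)}}{87166}\right)\right) + \left(-236 + 116\right)^{2} = \left(3693 + \left(\frac{105450}{-119035} + \frac{1 + \frac{1}{18} \left(-309\right)}{87166}\right)\right) + \left(-236 + 116\right)^{2} = \left(3693 + \left(105450 \left(- \frac{1}{119035}\right) + \left(1 - \frac{103}{6}\right) \frac{1}{87166}\right)\right) + \left(-120\right)^{2} = \left(3693 - \frac{580647101}{655313988}\right) + 14400 = \frac{2419493910583}{655313988} + 14400 = \frac{11856015337783}{655313988}$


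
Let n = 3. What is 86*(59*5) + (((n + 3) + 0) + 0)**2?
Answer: 25406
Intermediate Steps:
86*(59*5) + (((n + 3) + 0) + 0)**2 = 86*(59*5) + (((3 + 3) + 0) + 0)**2 = 86*295 + ((6 + 0) + 0)**2 = 25370 + (6 + 0)**2 = 25370 + 6**2 = 25370 + 36 = 25406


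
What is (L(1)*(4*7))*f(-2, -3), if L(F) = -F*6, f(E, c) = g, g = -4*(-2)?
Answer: -1344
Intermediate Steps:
g = 8
f(E, c) = 8
L(F) = -6*F
(L(1)*(4*7))*f(-2, -3) = ((-6*1)*(4*7))*8 = -6*28*8 = -168*8 = -1344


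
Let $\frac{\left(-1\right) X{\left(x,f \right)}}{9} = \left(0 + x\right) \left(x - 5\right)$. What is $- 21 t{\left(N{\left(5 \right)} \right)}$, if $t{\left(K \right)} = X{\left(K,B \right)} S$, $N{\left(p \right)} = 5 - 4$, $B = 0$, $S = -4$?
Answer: $3024$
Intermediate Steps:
$N{\left(p \right)} = 1$
$X{\left(x,f \right)} = - 9 x \left(-5 + x\right)$ ($X{\left(x,f \right)} = - 9 \left(0 + x\right) \left(x - 5\right) = - 9 x \left(-5 + x\right)$)
$t{\left(K \right)} = - 36 K \left(5 - K\right)$ ($t{\left(K \right)} = 9 K \left(5 - K\right) \left(-4\right) = - 36 K \left(5 - K\right)$)
$- 21 t{\left(N{\left(5 \right)} \right)} = - 21 \cdot 36 \cdot 1 \left(-5 + 1\right) = - 21 \cdot 36 \cdot 1 \left(-4\right) = \left(-21\right) \left(-144\right) = 3024$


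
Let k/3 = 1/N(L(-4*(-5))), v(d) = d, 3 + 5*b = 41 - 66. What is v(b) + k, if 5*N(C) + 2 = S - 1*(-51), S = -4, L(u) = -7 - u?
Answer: -79/15 ≈ -5.2667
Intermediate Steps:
b = -28/5 (b = -⅗ + (41 - 66)/5 = -⅗ + (⅕)*(-25) = -⅗ - 5 = -28/5 ≈ -5.6000)
N(C) = 9 (N(C) = -⅖ + (-4 - 1*(-51))/5 = -⅖ + (-4 + 51)/5 = -⅖ + (⅕)*47 = -⅖ + 47/5 = 9)
k = ⅓ (k = 3/9 = 3*(⅑) = ⅓ ≈ 0.33333)
v(b) + k = -28/5 + ⅓ = -79/15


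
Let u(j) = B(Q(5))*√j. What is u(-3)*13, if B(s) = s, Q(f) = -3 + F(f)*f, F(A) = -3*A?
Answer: -1014*I*√3 ≈ -1756.3*I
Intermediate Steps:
Q(f) = -3 - 3*f² (Q(f) = -3 + (-3*f)*f = -3 - 3*f²)
u(j) = -78*√j (u(j) = (-3 - 3*5²)*√j = (-3 - 3*25)*√j = (-3 - 75)*√j = -78*√j)
u(-3)*13 = -78*I*√3*13 = -1014*I*√3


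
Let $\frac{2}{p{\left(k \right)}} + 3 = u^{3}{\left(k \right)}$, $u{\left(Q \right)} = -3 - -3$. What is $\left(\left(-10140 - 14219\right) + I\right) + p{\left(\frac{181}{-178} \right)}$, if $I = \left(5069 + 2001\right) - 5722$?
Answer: $- \frac{69035}{3} \approx -23012.0$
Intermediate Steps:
$u{\left(Q \right)} = 0$ ($u{\left(Q \right)} = -3 + 3 = 0$)
$p{\left(k \right)} = - \frac{2}{3}$ ($p{\left(k \right)} = \frac{2}{-3 + 0^{3}} = \frac{2}{-3 + 0} = \frac{2}{-3} = 2 \left(- \frac{1}{3}\right) = - \frac{2}{3}$)
$I = 1348$ ($I = 7070 - 5722 = 1348$)
$\left(\left(-10140 - 14219\right) + I\right) + p{\left(\frac{181}{-178} \right)} = \left(\left(-10140 - 14219\right) + 1348\right) - \frac{2}{3} = \left(-24359 + 1348\right) - \frac{2}{3} = -23011 - \frac{2}{3} = - \frac{69035}{3}$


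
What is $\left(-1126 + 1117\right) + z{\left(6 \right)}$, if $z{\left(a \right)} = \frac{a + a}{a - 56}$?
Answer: $- \frac{231}{25} \approx -9.24$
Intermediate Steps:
$z{\left(a \right)} = \frac{2 a}{-56 + a}$
$\left(-1126 + 1117\right) + z{\left(6 \right)} = \left(-1126 + 1117\right) + 2 \cdot 6 \frac{1}{-56 + 6} = -9 + 2 \cdot 6 \frac{1}{-50} = -9 + 2 \cdot 6 \left(- \frac{1}{50}\right) = -9 - \frac{6}{25} = - \frac{231}{25}$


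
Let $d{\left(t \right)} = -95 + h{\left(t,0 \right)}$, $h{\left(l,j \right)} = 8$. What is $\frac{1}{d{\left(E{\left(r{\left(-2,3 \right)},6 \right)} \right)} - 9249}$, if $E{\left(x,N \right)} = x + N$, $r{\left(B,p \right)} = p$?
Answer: $- \frac{1}{9336} \approx -0.00010711$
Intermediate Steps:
$E{\left(x,N \right)} = N + x$
$d{\left(t \right)} = -87$ ($d{\left(t \right)} = -95 + 8 = -87$)
$\frac{1}{d{\left(E{\left(r{\left(-2,3 \right)},6 \right)} \right)} - 9249} = \frac{1}{-87 - 9249} = \frac{1}{-9336} = - \frac{1}{9336}$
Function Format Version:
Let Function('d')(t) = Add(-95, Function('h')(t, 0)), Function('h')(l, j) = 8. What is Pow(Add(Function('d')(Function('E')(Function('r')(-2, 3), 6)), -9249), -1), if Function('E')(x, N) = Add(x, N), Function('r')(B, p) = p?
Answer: Rational(-1, 9336) ≈ -0.00010711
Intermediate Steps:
Function('E')(x, N) = Add(N, x)
Function('d')(t) = -87 (Function('d')(t) = Add(-95, 8) = -87)
Pow(Add(Function('d')(Function('E')(Function('r')(-2, 3), 6)), -9249), -1) = Pow(Add(-87, -9249), -1) = Pow(-9336, -1) = Rational(-1, 9336)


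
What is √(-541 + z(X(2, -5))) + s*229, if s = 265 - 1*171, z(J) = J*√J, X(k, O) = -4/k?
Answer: 21526 + √(-541 - 2*I*√2) ≈ 21526.0 - 23.259*I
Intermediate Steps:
z(J) = J^(3/2)
s = 94 (s = 265 - 171 = 94)
√(-541 + z(X(2, -5))) + s*229 = √(-541 + (-4/2)^(3/2)) + 94*229 = √(-541 + (-4*½)^(3/2)) + 21526 = √(-541 + (-2)^(3/2)) + 21526 = √(-541 - 2*I*√2) + 21526 = 21526 + √(-541 - 2*I*√2)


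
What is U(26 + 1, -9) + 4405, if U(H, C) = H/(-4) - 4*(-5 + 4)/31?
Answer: 545399/124 ≈ 4398.4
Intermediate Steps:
U(H, C) = 4/31 - H/4 (U(H, C) = H*(-¼) - 4*(-1)*(1/31) = -H/4 + 4*(1/31) = -H/4 + 4/31 = 4/31 - H/4)
U(26 + 1, -9) + 4405 = (4/31 - (26 + 1)/4) + 4405 = (4/31 - ¼*27) + 4405 = (4/31 - 27/4) + 4405 = -821/124 + 4405 = 545399/124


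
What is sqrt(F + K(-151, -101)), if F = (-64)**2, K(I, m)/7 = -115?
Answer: sqrt(3291) ≈ 57.367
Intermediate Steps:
K(I, m) = -805 (K(I, m) = 7*(-115) = -805)
F = 4096
sqrt(F + K(-151, -101)) = sqrt(4096 - 805) = sqrt(3291)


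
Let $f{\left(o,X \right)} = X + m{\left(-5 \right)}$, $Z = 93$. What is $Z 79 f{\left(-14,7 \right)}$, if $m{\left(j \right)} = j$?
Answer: $14694$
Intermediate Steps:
$f{\left(o,X \right)} = -5 + X$ ($f{\left(o,X \right)} = X - 5 = -5 + X$)
$Z 79 f{\left(-14,7 \right)} = 93 \cdot 79 \left(-5 + 7\right) = 7347 \cdot 2 = 14694$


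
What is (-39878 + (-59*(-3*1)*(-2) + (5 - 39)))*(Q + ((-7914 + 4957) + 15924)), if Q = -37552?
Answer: 989939610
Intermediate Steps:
(-39878 + (-59*(-3*1)*(-2) + (5 - 39)))*(Q + ((-7914 + 4957) + 15924)) = (-39878 + (-59*(-3*1)*(-2) + (5 - 39)))*(-37552 + ((-7914 + 4957) + 15924)) = (-39878 + (-(-177)*(-2) - 34))*(-37552 + (-2957 + 15924)) = (-39878 + (-59*6 - 34))*(-37552 + 12967) = (-39878 + (-354 - 34))*(-24585) = (-39878 - 388)*(-24585) = -40266*(-24585) = 989939610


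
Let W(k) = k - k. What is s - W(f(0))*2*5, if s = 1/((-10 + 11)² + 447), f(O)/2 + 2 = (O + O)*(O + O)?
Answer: 1/448 ≈ 0.0022321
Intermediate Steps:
f(O) = -4 + 8*O² (f(O) = -4 + 2*((O + O)*(O + O)) = -4 + 2*((2*O)*(2*O)) = -4 + 2*(4*O²) = -4 + 8*O²)
W(k) = 0
s = 1/448 (s = 1/(1² + 447) = 1/(1 + 447) = 1/448 ≈ 0.0022321)
s - W(f(0))*2*5 = 1/448 - 0*2*5 = 1/448 - 0*5 = 1/448 - 1*0 = 1/448 + 0 = 1/448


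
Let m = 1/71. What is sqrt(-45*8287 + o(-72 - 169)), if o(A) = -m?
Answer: I*sqrt(1879864586)/71 ≈ 610.67*I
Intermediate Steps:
m = 1/71 ≈ 0.014085
o(A) = -1/71 (o(A) = -1*1/71 = -1/71)
sqrt(-45*8287 + o(-72 - 169)) = sqrt(-45*8287 - 1/71) = sqrt(-372915 - 1/71) = sqrt(-26476966/71) = I*sqrt(1879864586)/71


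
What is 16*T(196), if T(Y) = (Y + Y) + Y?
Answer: 9408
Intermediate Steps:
T(Y) = 3*Y (T(Y) = 2*Y + Y = 3*Y)
16*T(196) = 16*(3*196) = 16*588 = 9408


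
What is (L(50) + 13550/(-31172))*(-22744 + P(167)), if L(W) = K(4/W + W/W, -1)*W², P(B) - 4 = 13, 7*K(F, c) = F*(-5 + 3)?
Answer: 1913882146775/109102 ≈ 1.7542e+7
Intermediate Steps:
K(F, c) = -2*F/7 (K(F, c) = (F*(-5 + 3))/7 = (F*(-2))/7 = (-2*F)/7 = -2*F/7)
P(B) = 17 (P(B) = 4 + 13 = 17)
L(W) = W²*(-2/7 - 8/(7*W)) (L(W) = (-2*(4/W + W/W)/7)*W² = (-2*(4/W + 1)/7)*W² = (-2*(1 + 4/W)/7)*W² = (-2/7 - 8/(7*W))*W² = W²*(-2/7 - 8/(7*W)))
(L(50) + 13550/(-31172))*(-22744 + P(167)) = ((2/7)*50*(-4 - 1*50) + 13550/(-31172))*(-22744 + 17) = ((2/7)*50*(-4 - 50) + 13550*(-1/31172))*(-22727) = ((2/7)*50*(-54) - 6775/15586)*(-22727) = (-5400/7 - 6775/15586)*(-22727) = -84211825/109102*(-22727) = 1913882146775/109102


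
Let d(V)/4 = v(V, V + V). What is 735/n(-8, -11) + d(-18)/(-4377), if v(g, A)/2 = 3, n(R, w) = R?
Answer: -1072429/11672 ≈ -91.880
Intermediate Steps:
v(g, A) = 6 (v(g, A) = 2*3 = 6)
d(V) = 24 (d(V) = 4*6 = 24)
735/n(-8, -11) + d(-18)/(-4377) = 735/(-8) + 24/(-4377) = 735*(-⅛) + 24*(-1/4377) = -735/8 - 8/1459 = -1072429/11672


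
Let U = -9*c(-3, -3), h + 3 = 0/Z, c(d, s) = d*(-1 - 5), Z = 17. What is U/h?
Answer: 54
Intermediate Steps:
c(d, s) = -6*d (c(d, s) = d*(-6) = -6*d)
h = -3 (h = -3 + 0/17 = -3 + 0*(1/17) = -3 + 0 = -3)
U = -162 (U = -(-54)*(-3) = -9*18 = -162)
U/h = -162/(-3) = -162*(-⅓) = 54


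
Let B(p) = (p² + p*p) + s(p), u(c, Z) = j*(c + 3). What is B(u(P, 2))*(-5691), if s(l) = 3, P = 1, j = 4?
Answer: -2930865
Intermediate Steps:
u(c, Z) = 12 + 4*c (u(c, Z) = 4*(c + 3) = 4*(3 + c) = 12 + 4*c)
B(p) = 3 + 2*p² (B(p) = (p² + p*p) + 3 = (p² + p²) + 3 = 2*p² + 3 = 3 + 2*p²)
B(u(P, 2))*(-5691) = (3 + 2*(12 + 4*1)²)*(-5691) = (3 + 2*(12 + 4)²)*(-5691) = (3 + 2*16²)*(-5691) = (3 + 2*256)*(-5691) = (3 + 512)*(-5691) = 515*(-5691) = -2930865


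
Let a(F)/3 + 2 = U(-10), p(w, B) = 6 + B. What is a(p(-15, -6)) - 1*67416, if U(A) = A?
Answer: -67452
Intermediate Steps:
a(F) = -36 (a(F) = -6 + 3*(-10) = -6 - 30 = -36)
a(p(-15, -6)) - 1*67416 = -36 - 1*67416 = -36 - 67416 = -67452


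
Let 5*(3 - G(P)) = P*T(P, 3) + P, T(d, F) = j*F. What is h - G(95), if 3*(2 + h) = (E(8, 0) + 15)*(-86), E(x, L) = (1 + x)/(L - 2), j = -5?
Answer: -572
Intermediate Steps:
T(d, F) = -5*F
E(x, L) = (1 + x)/(-2 + L)
G(P) = 3 + 14*P/5 (G(P) = 3 - (P*(-5*3) + P)/5 = 3 - (P*(-15) + P)/5 = 3 - (-15*P + P)/5 = 3 - (-14)*P/5 = 3 + 14*P/5)
h = -303 (h = -2 + (((1 + 8)/(-2 + 0) + 15)*(-86))/3 = -2 + ((9/(-2) + 15)*(-86))/3 = -2 + ((-1/2*9 + 15)*(-86))/3 = -2 + ((-9/2 + 15)*(-86))/3 = -2 + ((21/2)*(-86))/3 = -2 + (1/3)*(-903) = -2 - 301 = -303)
h - G(95) = -303 - (3 + (14/5)*95) = -303 - (3 + 266) = -303 - 1*269 = -303 - 269 = -572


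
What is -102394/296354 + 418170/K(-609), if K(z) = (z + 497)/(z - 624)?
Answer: 38200295192453/8297912 ≈ 4.6036e+6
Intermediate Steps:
K(z) = (497 + z)/(-624 + z)
-102394/296354 + 418170/K(-609) = -102394/296354 + 418170/(((497 - 609)/(-624 - 609))) = -102394*1/296354 + 418170/((-112/(-1233))) = -51197/148177 + 418170/((-1/1233*(-112))) = -51197/148177 + 418170/(112/1233) = -51197/148177 + 418170*(1233/112) = -51197/148177 + 257801805/56 = 38200295192453/8297912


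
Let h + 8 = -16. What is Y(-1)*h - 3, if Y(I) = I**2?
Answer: -27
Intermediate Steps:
h = -24 (h = -8 - 16 = -24)
Y(-1)*h - 3 = (-1)**2*(-24) - 3 = 1*(-24) - 3 = -24 - 3 = -27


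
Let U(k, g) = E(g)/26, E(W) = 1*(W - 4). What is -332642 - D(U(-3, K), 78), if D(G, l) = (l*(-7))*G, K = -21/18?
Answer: -665501/2 ≈ -3.3275e+5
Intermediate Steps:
E(W) = -4 + W (E(W) = 1*(-4 + W) = -4 + W)
K = -7/6 (K = -21*1/18 = -7/6 ≈ -1.1667)
U(k, g) = -2/13 + g/26 (U(k, g) = (-4 + g)/26 = (-4 + g)*(1/26) = -2/13 + g/26)
D(G, l) = -7*G*l (D(G, l) = (-7*l)*G = -7*G*l)
-332642 - D(U(-3, K), 78) = -332642 - (-7)*(-2/13 + (1/26)*(-7/6))*78 = -332642 - (-7)*(-2/13 - 7/156)*78 = -332642 - (-7)*(-31)*78/156 = -332642 - 1*217/2 = -332642 - 217/2 = -665501/2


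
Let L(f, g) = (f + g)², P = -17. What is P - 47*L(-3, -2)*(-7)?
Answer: 8208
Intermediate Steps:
P - 47*L(-3, -2)*(-7) = -17 - 47*(-3 - 2)²*(-7) = -17 - 47*(-5)²*(-7) = -17 - 1175*(-7) = -17 - 47*(-175) = -17 + 8225 = 8208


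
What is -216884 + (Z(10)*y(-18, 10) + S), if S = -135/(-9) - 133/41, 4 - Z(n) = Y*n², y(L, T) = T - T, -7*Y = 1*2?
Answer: -8891762/41 ≈ -2.1687e+5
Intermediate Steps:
Y = -2/7 ≈ -0.28571
y(L, T) = 0
Z(n) = 4 + 2*n²/7 (Z(n) = 4 - (-2)*n²/7 = 4 + 2*n²/7)
S = 482/41 (S = -135*(-⅑) - 133*1/41 = 15 - 133/41 = 482/41 ≈ 11.756)
-216884 + (Z(10)*y(-18, 10) + S) = -216884 + ((4 + (2/7)*10²)*0 + 482/41) = -216884 + ((4 + (2/7)*100)*0 + 482/41) = -216884 + ((4 + 200/7)*0 + 482/41) = -216884 + ((228/7)*0 + 482/41) = -216884 + (0 + 482/41) = -216884 + 482/41 = -8891762/41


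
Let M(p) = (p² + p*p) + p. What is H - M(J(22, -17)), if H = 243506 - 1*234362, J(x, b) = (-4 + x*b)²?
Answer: -40831808652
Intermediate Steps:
J(x, b) = (-4 + b*x)²
H = 9144 (H = 243506 - 234362 = 9144)
M(p) = p + 2*p² (M(p) = (p² + p²) + p = 2*p² + p = p + 2*p²)
H - M(J(22, -17)) = 9144 - (-4 - 17*22)²*(1 + 2*(-4 - 17*22)²) = 9144 - (-4 - 374)²*(1 + 2*(-4 - 374)²) = 9144 - (-378)²*(1 + 2*(-378)²) = 9144 - 142884*(1 + 2*142884) = 9144 - 142884*(1 + 285768) = 9144 - 142884*285769 = 9144 - 1*40831817796 = 9144 - 40831817796 = -40831808652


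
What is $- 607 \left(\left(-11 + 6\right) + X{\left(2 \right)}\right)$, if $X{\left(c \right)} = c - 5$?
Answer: $4856$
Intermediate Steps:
$X{\left(c \right)} = -5 + c$
$- 607 \left(\left(-11 + 6\right) + X{\left(2 \right)}\right) = - 607 \left(\left(-11 + 6\right) + \left(-5 + 2\right)\right) = - 607 \left(-5 - 3\right) = \left(-607\right) \left(-8\right) = 4856$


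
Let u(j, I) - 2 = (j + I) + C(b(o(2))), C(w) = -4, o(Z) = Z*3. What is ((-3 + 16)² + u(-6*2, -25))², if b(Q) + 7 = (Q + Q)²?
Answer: 16900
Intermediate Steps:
o(Z) = 3*Z
b(Q) = -7 + 4*Q² (b(Q) = -7 + (Q + Q)² = -7 + (2*Q)² = -7 + 4*Q²)
u(j, I) = -2 + I + j (u(j, I) = 2 + ((j + I) - 4) = 2 + ((I + j) - 4) = 2 + (-4 + I + j) = -2 + I + j)
((-3 + 16)² + u(-6*2, -25))² = ((-3 + 16)² + (-2 - 25 - 6*2))² = (13² + (-2 - 25 - 12))² = (169 - 39)² = 130² = 16900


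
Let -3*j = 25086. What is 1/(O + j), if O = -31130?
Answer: -1/39492 ≈ -2.5322e-5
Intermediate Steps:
j = -8362 (j = -⅓*25086 = -8362)
1/(O + j) = 1/(-31130 - 8362) = 1/(-39492) = -1/39492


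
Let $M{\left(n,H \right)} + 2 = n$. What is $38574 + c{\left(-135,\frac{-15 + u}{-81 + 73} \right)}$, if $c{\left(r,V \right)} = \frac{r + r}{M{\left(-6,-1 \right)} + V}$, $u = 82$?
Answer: $\frac{5055354}{131} \approx 38591.0$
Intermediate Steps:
$M{\left(n,H \right)} = -2 + n$
$c{\left(r,V \right)} = \frac{2 r}{-8 + V}$ ($c{\left(r,V \right)} = \frac{r + r}{\left(-2 - 6\right) + V} = \frac{2 r}{-8 + V}$)
$38574 + c{\left(-135,\frac{-15 + u}{-81 + 73} \right)} = 38574 + 2 \left(-135\right) \frac{1}{-8 + \frac{-15 + 82}{-81 + 73}} = 38574 + 2 \left(-135\right) \frac{1}{-8 + \frac{67}{-8}} = 38574 + 2 \left(-135\right) \frac{1}{-8 + 67 \left(- \frac{1}{8}\right)} = 38574 + 2 \left(-135\right) \frac{1}{-8 - \frac{67}{8}} = 38574 + 2 \left(-135\right) \frac{1}{- \frac{131}{8}} = 38574 + 2 \left(-135\right) \left(- \frac{8}{131}\right) = 38574 + \frac{2160}{131} = \frac{5055354}{131}$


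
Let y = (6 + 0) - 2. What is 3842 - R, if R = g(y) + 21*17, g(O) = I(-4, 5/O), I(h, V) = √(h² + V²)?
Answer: 3485 - √281/4 ≈ 3480.8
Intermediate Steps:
y = 4 (y = 6 - 2 = 4)
I(h, V) = √(V² + h²)
g(O) = √(16 + 25/O²) (g(O) = √((5/O)² + (-4)²) = √(25/O² + 16) = √(16 + 25/O²))
R = 357 + √281/4 (R = √(16 + 25/4²) + 21*17 = √(16 + 25*(1/16)) + 357 = √(16 + 25/16) + 357 = √(281/16) + 357 = √281/4 + 357 = 357 + √281/4 ≈ 361.19)
3842 - R = 3842 - (357 + √281/4) = 3842 + (-357 - √281/4) = 3485 - √281/4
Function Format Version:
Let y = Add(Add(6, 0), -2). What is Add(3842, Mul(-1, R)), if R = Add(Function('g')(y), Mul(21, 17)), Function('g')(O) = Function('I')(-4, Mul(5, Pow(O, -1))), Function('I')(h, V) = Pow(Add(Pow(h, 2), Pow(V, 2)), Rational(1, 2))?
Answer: Add(3485, Mul(Rational(-1, 4), Pow(281, Rational(1, 2)))) ≈ 3480.8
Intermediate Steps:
y = 4 (y = Add(6, -2) = 4)
Function('I')(h, V) = Pow(Add(Pow(V, 2), Pow(h, 2)), Rational(1, 2))
Function('g')(O) = Pow(Add(16, Mul(25, Pow(O, -2))), Rational(1, 2)) (Function('g')(O) = Pow(Add(Pow(Mul(5, Pow(O, -1)), 2), Pow(-4, 2)), Rational(1, 2)) = Pow(Add(Mul(25, Pow(O, -2)), 16), Rational(1, 2)) = Pow(Add(16, Mul(25, Pow(O, -2))), Rational(1, 2)))
R = Add(357, Mul(Rational(1, 4), Pow(281, Rational(1, 2)))) (R = Add(Pow(Add(16, Mul(25, Pow(4, -2))), Rational(1, 2)), Mul(21, 17)) = Add(Pow(Add(16, Mul(25, Rational(1, 16))), Rational(1, 2)), 357) = Add(Pow(Add(16, Rational(25, 16)), Rational(1, 2)), 357) = Add(Pow(Rational(281, 16), Rational(1, 2)), 357) = Add(Mul(Rational(1, 4), Pow(281, Rational(1, 2))), 357) = Add(357, Mul(Rational(1, 4), Pow(281, Rational(1, 2)))) ≈ 361.19)
Add(3842, Mul(-1, R)) = Add(3842, Mul(-1, Add(357, Mul(Rational(1, 4), Pow(281, Rational(1, 2)))))) = Add(3842, Add(-357, Mul(Rational(-1, 4), Pow(281, Rational(1, 2))))) = Add(3485, Mul(Rational(-1, 4), Pow(281, Rational(1, 2))))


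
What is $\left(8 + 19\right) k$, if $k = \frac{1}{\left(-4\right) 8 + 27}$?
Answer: $- \frac{27}{5} \approx -5.4$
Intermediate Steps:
$k = - \frac{1}{5}$ ($k = \frac{1}{-32 + 27} = \frac{1}{-5} = - \frac{1}{5} \approx -0.2$)
$\left(8 + 19\right) k = \left(8 + 19\right) \left(- \frac{1}{5}\right) = 27 \left(- \frac{1}{5}\right) = - \frac{27}{5}$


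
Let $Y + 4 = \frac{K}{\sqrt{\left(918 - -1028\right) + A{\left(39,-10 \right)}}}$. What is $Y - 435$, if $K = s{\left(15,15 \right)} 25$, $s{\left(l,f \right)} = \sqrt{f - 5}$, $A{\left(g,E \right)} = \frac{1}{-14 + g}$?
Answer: $-439 + \frac{125 \sqrt{486510}}{48651} \approx -437.21$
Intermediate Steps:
$s{\left(l,f \right)} = \sqrt{-5 + f}$
$K = 25 \sqrt{10}$ ($K = \sqrt{-5 + 15} \cdot 25 = \sqrt{10} \cdot 25 = 25 \sqrt{10} \approx 79.057$)
$Y = -4 + \frac{125 \sqrt{486510}}{48651}$ ($Y = -4 + \frac{25 \sqrt{10}}{\sqrt{\left(918 - -1028\right) + \frac{1}{-14 + 39}}} = -4 + \frac{25 \sqrt{10}}{\sqrt{\left(918 + 1028\right) + \frac{1}{25}}} = -4 + \frac{25 \sqrt{10}}{\sqrt{1946 + \frac{1}{25}}} = -4 + \frac{25 \sqrt{10}}{\sqrt{\frac{48651}{25}}} = -4 + \frac{25 \sqrt{10}}{\frac{1}{5} \sqrt{48651}} = -4 + 25 \sqrt{10} \frac{5 \sqrt{48651}}{48651} = -4 + \frac{125 \sqrt{486510}}{48651} \approx -2.2079$)
$Y - 435 = \left(-4 + \frac{125 \sqrt{486510}}{48651}\right) - 435 = -439 + \frac{125 \sqrt{486510}}{48651}$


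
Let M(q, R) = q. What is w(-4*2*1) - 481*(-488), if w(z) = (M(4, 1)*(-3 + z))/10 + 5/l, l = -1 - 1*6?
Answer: 8215301/35 ≈ 2.3472e+5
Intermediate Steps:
l = -7 (l = -1 - 6 = -7)
w(z) = -67/35 + 2*z/5 (w(z) = (4*(-3 + z))/10 + 5/(-7) = (-12 + 4*z)*(⅒) + 5*(-⅐) = (-6/5 + 2*z/5) - 5/7 = -67/35 + 2*z/5)
w(-4*2*1) - 481*(-488) = (-67/35 + 2*(-4*2*1)/5) - 481*(-488) = (-67/35 + 2*(-8*1)/5) + 234728 = (-67/35 + (⅖)*(-8)) + 234728 = (-67/35 - 16/5) + 234728 = -179/35 + 234728 = 8215301/35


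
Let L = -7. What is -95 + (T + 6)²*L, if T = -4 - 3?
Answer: -102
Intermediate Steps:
T = -7
-95 + (T + 6)²*L = -95 + (-7 + 6)²*(-7) = -95 + (-1)²*(-7) = -95 + 1*(-7) = -95 - 7 = -102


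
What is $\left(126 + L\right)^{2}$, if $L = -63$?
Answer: $3969$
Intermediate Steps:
$\left(126 + L\right)^{2} = \left(126 - 63\right)^{2} = 63^{2} = 3969$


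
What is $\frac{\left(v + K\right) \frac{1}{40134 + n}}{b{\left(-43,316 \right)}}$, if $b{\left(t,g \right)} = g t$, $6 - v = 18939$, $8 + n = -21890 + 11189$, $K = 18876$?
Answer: $\frac{57}{399826900} \approx 1.4256 \cdot 10^{-7}$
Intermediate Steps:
$n = -10709$ ($n = -8 + \left(-21890 + 11189\right) = -8 - 10701 = -10709$)
$v = -18933$ ($v = 6 - 18939 = -18933$)
$\frac{\left(v + K\right) \frac{1}{40134 + n}}{b{\left(-43,316 \right)}} = \frac{\left(-18933 + 18876\right) \frac{1}{40134 - 10709}}{316 \left(-43\right)} = \frac{\left(-57\right) \frac{1}{29425}}{-13588} = \left(-57\right) \frac{1}{29425} \left(- \frac{1}{13588}\right) = \left(- \frac{57}{29425}\right) \left(- \frac{1}{13588}\right) = \frac{57}{399826900}$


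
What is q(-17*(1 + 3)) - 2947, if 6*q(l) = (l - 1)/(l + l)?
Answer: -801561/272 ≈ -2946.9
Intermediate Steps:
q(l) = (-1 + l)/(12*l) (q(l) = ((l - 1)/(l + l))/6 = ((-1 + l)/((2*l)))/6 = ((-1 + l)*(1/(2*l)))/6 = ((-1 + l)/(2*l))/6 = (-1 + l)/(12*l))
q(-17*(1 + 3)) - 2947 = (-1 - 17*(1 + 3))/(12*((-17*(1 + 3)))) - 2947 = (-1 - 17*4)/(12*((-17*4))) - 2947 = (1/12)*(-1 - 68)/(-68) - 2947 = (1/12)*(-1/68)*(-69) - 2947 = 23/272 - 2947 = -801561/272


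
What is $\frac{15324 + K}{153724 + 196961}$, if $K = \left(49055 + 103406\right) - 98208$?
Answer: $\frac{69577}{350685} \approx 0.1984$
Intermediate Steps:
$K = 54253$ ($K = 152461 - 98208 = 54253$)
$\frac{15324 + K}{153724 + 196961} = \frac{15324 + 54253}{153724 + 196961} = \frac{69577}{350685}$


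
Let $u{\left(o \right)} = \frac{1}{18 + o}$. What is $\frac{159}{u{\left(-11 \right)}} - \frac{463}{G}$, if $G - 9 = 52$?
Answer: $\frac{67430}{61} \approx 1105.4$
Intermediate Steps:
$G = 61$ ($G = 9 + 52 = 61$)
$\frac{159}{u{\left(-11 \right)}} - \frac{463}{G} = \frac{159}{\frac{1}{18 - 11}} - \frac{463}{61} = \frac{159}{\frac{1}{7}} - \frac{463}{61} = 159 \frac{1}{\frac{1}{7}} - \frac{463}{61} = 159 \cdot 7 - \frac{463}{61} = 1113 - \frac{463}{61} = \frac{67430}{61}$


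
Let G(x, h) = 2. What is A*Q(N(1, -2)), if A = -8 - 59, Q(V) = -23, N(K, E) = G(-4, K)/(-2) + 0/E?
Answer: 1541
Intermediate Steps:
N(K, E) = -1 (N(K, E) = 2/(-2) + 0/E = 2*(-½) + 0 = -1 + 0 = -1)
A = -67
A*Q(N(1, -2)) = -67*(-23) = 1541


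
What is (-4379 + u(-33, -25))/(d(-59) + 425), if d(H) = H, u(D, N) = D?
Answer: -2206/183 ≈ -12.055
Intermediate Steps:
(-4379 + u(-33, -25))/(d(-59) + 425) = (-4379 - 33)/(-59 + 425) = -4412/366 = -4412*1/366 = -2206/183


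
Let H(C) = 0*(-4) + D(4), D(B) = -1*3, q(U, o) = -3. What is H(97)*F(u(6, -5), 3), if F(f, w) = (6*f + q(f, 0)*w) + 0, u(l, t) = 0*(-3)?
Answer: 27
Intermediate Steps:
u(l, t) = 0
F(f, w) = -3*w + 6*f (F(f, w) = (6*f - 3*w) + 0 = (-3*w + 6*f) + 0 = -3*w + 6*f)
D(B) = -3
H(C) = -3 (H(C) = 0*(-4) - 3 = 0 - 3 = -3)
H(97)*F(u(6, -5), 3) = -3*(-3*3 + 6*0) = -3*(-9 + 0) = -3*(-9) = 27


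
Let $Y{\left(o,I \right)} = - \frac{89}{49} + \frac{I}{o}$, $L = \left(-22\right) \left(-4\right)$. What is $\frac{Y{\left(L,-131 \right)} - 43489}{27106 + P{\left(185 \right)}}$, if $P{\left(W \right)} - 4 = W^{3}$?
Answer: $- \frac{187538819}{27418865320} \approx -0.0068398$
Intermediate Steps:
$L = 88$
$P{\left(W \right)} = 4 + W^{3}$
$Y{\left(o,I \right)} = - \frac{89}{49} + \frac{I}{o}$ ($Y{\left(o,I \right)} = \left(-89\right) \frac{1}{49} + \frac{I}{o} = - \frac{89}{49} + \frac{I}{o}$)
$\frac{Y{\left(L,-131 \right)} - 43489}{27106 + P{\left(185 \right)}} = \frac{\left(- \frac{89}{49} - \frac{131}{88}\right) - 43489}{27106 + \left(4 + 185^{3}\right)} = \frac{\left(- \frac{89}{49} - \frac{131}{88}\right) - 43489}{27106 + \left(4 + 6331625\right)} = \frac{\left(- \frac{89}{49} - \frac{131}{88}\right) - 43489}{27106 + 6331629} = \frac{- \frac{14251}{4312} - 43489}{6358735} = \left(- \frac{187538819}{4312}\right) \frac{1}{6358735} = - \frac{187538819}{27418865320}$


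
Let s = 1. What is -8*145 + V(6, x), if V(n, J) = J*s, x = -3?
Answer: -1163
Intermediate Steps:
V(n, J) = J (V(n, J) = J*1 = J)
-8*145 + V(6, x) = -8*145 - 3 = -1160 - 3 = -1163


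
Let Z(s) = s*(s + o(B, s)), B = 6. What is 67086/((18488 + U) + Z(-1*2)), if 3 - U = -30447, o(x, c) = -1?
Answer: 33543/24472 ≈ 1.3707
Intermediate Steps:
U = 30450 (U = 3 - 1*(-30447) = 3 + 30447 = 30450)
Z(s) = s*(-1 + s) (Z(s) = s*(s - 1) = s*(-1 + s))
67086/((18488 + U) + Z(-1*2)) = 67086/((18488 + 30450) + (-1*2)*(-1 - 1*2)) = 67086/(48938 - 2*(-1 - 2)) = 67086/(48938 - 2*(-3)) = 67086/(48938 + 6) = 67086/48944 = 67086*(1/48944) = 33543/24472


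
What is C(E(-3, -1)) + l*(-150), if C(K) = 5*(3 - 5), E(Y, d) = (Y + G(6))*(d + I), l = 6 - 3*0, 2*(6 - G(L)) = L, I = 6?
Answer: -910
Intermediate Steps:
G(L) = 6 - L/2
l = 6 (l = 6 + 0 = 6)
E(Y, d) = (3 + Y)*(6 + d) (E(Y, d) = (Y + (6 - ½*6))*(d + 6) = (Y + (6 - 3))*(6 + d) = (Y + 3)*(6 + d) = (3 + Y)*(6 + d))
C(K) = -10 (C(K) = 5*(-2) = -10)
C(E(-3, -1)) + l*(-150) = -10 + 6*(-150) = -10 - 900 = -910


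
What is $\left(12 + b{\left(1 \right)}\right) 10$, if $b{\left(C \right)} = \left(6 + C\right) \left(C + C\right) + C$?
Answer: $270$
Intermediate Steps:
$b{\left(C \right)} = C + 2 C \left(6 + C\right)$ ($b{\left(C \right)} = \left(6 + C\right) 2 C + C = 2 C \left(6 + C\right) + C = C + 2 C \left(6 + C\right)$)
$\left(12 + b{\left(1 \right)}\right) 10 = \left(12 + 1 \left(13 + 2 \cdot 1\right)\right) 10 = \left(12 + 1 \left(13 + 2\right)\right) 10 = \left(12 + 1 \cdot 15\right) 10 = \left(12 + 15\right) 10 = 27 \cdot 10 = 270$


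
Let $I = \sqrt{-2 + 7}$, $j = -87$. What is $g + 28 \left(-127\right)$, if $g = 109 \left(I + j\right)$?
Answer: $-13039 + 109 \sqrt{5} \approx -12795.0$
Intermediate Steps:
$I = \sqrt{5} \approx 2.2361$
$g = -9483 + 109 \sqrt{5}$ ($g = 109 \left(\sqrt{5} - 87\right) = 109 \left(-87 + \sqrt{5}\right) = -9483 + 109 \sqrt{5} \approx -9239.3$)
$g + 28 \left(-127\right) = \left(-9483 + 109 \sqrt{5}\right) + 28 \left(-127\right) = \left(-9483 + 109 \sqrt{5}\right) - 3556 = -13039 + 109 \sqrt{5}$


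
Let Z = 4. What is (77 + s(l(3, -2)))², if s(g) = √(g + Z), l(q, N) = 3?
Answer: (77 + √7)² ≈ 6343.4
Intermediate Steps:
s(g) = √(4 + g) (s(g) = √(g + 4) = √(4 + g))
(77 + s(l(3, -2)))² = (77 + √(4 + 3))² = (77 + √7)²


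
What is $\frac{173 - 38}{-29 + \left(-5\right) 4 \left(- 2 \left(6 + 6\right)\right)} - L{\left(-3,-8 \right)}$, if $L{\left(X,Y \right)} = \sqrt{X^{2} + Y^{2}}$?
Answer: $\frac{135}{451} - \sqrt{73} \approx -8.2447$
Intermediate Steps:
$\frac{173 - 38}{-29 + \left(-5\right) 4 \left(- 2 \left(6 + 6\right)\right)} - L{\left(-3,-8 \right)} = \frac{173 - 38}{-29 + \left(-5\right) 4 \left(- 2 \left(6 + 6\right)\right)} - \sqrt{\left(-3\right)^{2} + \left(-8\right)^{2}} = \frac{135}{-29 - 20 \left(\left(-2\right) 12\right)} - \sqrt{9 + 64} = \frac{135}{-29 - -480} - \sqrt{73} = \frac{135}{-29 + 480} - \sqrt{73} = \frac{135}{451} - \sqrt{73}$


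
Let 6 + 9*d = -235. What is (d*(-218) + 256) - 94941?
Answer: -799627/9 ≈ -88848.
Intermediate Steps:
d = -241/9 (d = -⅔ + (⅑)*(-235) = -⅔ - 235/9 = -241/9 ≈ -26.778)
(d*(-218) + 256) - 94941 = (-241/9*(-218) + 256) - 94941 = (52538/9 + 256) - 94941 = 54842/9 - 94941 = -799627/9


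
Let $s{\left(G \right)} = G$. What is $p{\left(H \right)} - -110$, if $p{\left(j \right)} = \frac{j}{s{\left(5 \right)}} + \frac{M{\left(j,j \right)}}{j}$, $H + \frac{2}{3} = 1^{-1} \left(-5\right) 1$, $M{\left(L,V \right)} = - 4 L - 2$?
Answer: $\frac{26831}{255} \approx 105.22$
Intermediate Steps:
$M{\left(L,V \right)} = -2 - 4 L$
$H = - \frac{17}{3}$ ($H = - \frac{2}{3} + 1^{-1} \left(-5\right) 1 = - \frac{2}{3} + 1 \left(-5\right) 1 = - \frac{2}{3} - 5 = - \frac{17}{3} \approx -5.6667$)
$p{\left(j \right)} = \frac{j}{5} + \frac{-2 - 4 j}{j}$
$p{\left(H \right)} - -110 = \left(-4 - \frac{2}{- \frac{17}{3}} + \frac{1}{5} \left(- \frac{17}{3}\right)\right) - -110 = \left(-4 - - \frac{6}{17} - \frac{17}{15}\right) + 110 = \left(-4 + \frac{6}{17} - \frac{17}{15}\right) + 110 = - \frac{1219}{255} + 110 = \frac{26831}{255}$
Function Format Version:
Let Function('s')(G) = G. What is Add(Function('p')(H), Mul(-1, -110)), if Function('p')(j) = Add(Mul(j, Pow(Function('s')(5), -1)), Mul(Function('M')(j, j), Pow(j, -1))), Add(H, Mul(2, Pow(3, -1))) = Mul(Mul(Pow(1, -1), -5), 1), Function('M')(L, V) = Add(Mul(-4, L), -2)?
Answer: Rational(26831, 255) ≈ 105.22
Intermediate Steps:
Function('M')(L, V) = Add(-2, Mul(-4, L))
H = Rational(-17, 3) (H = Add(Rational(-2, 3), Mul(Mul(Pow(1, -1), -5), 1)) = Add(Rational(-2, 3), Mul(Mul(1, -5), 1)) = Add(Rational(-2, 3), Mul(-5, 1)) = Add(Rational(-2, 3), -5) = Rational(-17, 3) ≈ -5.6667)
Function('p')(j) = Add(Mul(Rational(1, 5), j), Mul(Pow(j, -1), Add(-2, Mul(-4, j)))) (Function('p')(j) = Add(Mul(j, Pow(5, -1)), Mul(Add(-2, Mul(-4, j)), Pow(j, -1))) = Add(Mul(j, Rational(1, 5)), Mul(Pow(j, -1), Add(-2, Mul(-4, j)))) = Add(Mul(Rational(1, 5), j), Mul(Pow(j, -1), Add(-2, Mul(-4, j)))))
Add(Function('p')(H), Mul(-1, -110)) = Add(Add(-4, Mul(-2, Pow(Rational(-17, 3), -1)), Mul(Rational(1, 5), Rational(-17, 3))), Mul(-1, -110)) = Add(Add(-4, Mul(-2, Rational(-3, 17)), Rational(-17, 15)), 110) = Add(Add(-4, Rational(6, 17), Rational(-17, 15)), 110) = Add(Rational(-1219, 255), 110) = Rational(26831, 255)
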